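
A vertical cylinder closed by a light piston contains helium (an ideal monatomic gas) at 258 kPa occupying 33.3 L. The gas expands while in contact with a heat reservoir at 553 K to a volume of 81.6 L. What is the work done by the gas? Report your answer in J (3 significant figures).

W ≈ 7700 J

Isothermal: W = nRT ln(V₂/V₁) = P₁V₁ ln(V₂/V₁).
P₁V₁ = (258 kPa)(33.3 L) = 8591 J.
W = 8591 × ln(81.6/33.3) = 8591 × 0.8963
W_by_gas = 7700 J.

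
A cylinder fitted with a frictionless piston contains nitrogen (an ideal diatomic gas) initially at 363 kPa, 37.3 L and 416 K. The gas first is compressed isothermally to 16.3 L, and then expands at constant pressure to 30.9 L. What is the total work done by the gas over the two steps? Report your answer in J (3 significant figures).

W_total ≈ 919 J

Step 1 (isothermal): W = P₁V₁ ln(V₂/V₁) = (13540) ln(16.3/37.3) = -11209 J.
After step 1: P = 830.7 kPa, V = 16.3 L, T = 416 K.
Step 2 (isobaric): W = PΔV = (830.7 kPa)(30.9 − 16.3 L) = 12128 J.
W_total = -11209 + 12128 = 919.1 J.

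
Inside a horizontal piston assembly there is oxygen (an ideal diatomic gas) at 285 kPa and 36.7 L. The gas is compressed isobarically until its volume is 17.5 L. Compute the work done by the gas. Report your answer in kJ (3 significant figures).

W ≈ -5.47 kJ

Isobaric: W = P ΔV.
W = (285 kPa)(17.5 − 36.7 L) = (285)(-19.2) = -5472 J.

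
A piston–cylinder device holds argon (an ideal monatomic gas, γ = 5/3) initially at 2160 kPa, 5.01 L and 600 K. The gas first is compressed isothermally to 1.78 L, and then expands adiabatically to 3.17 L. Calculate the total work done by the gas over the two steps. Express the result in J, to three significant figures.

Step 1 (isothermal): W = P₁V₁ ln(V₂/V₁) = (10822) ln(1.78/5.01) = -11198 J.
After step 1: P = 6080 kPa, V = 1.78 L, T = 600 K.
Step 2 (adiabatic): W = (P₁V₁ − P₂V₂)/(γ−1) = (10822 − 7365)/0.667 = 5184 J.
W_total = -11198 + 5184 = -6014 J.

W_total ≈ -6010 J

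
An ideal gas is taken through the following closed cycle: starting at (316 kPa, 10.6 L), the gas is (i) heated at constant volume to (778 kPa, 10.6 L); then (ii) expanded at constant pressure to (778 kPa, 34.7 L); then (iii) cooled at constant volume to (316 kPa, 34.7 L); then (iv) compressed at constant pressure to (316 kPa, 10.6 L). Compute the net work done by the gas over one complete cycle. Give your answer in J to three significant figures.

Constant-volume legs do no work.
W(ii) = (778)(34.7 − 10.6) = 18750 J; W(iv) = (316)(10.6 − 34.7) = -7616 J.
W_net = 18750 − 7616 = 11134 J (the clockwise enclosed area).

W_net ≈ 11100 J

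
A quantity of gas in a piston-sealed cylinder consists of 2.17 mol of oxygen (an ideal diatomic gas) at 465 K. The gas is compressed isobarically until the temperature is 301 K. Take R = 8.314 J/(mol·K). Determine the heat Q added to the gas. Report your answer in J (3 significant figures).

Q ≈ -10400 J

Isobaric: W = nRΔT = (2.17)(8.314)(-164) = -2959 J.
ΔU = nCᵥΔT with Cᵥ = 5R/2: ΔU = (2.17)(20.79)(-164) = -7397 J.
Q = ΔU + W = -7397 − 2959 = -10356 J.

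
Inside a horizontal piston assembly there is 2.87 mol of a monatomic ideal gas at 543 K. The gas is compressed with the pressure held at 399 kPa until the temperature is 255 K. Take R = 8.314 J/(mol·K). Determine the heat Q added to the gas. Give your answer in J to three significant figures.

Q ≈ -17200 J

Isobaric: W = nRΔT = (2.87)(8.314)(-288) = -6872 J.
ΔU = nCᵥΔT with Cᵥ = 3R/2: ΔU = (2.87)(12.47)(-288) = -10308 J.
Q = ΔU + W = -10308 − 6872 = -17180 J.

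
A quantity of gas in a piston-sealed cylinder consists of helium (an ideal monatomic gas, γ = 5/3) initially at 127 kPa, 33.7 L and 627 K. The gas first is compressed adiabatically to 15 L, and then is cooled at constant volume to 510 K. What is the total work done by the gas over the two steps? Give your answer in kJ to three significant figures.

W_total ≈ -4.59 kJ

Step 1 (adiabatic): W = (P₁V₁ − P₂V₂)/(γ−1) = (4280 − 7342)/0.667 = -4593 J.
Step 2 (isochoric): W = 0 (constant volume).
W_total = -4593 + 0 = -4593 J.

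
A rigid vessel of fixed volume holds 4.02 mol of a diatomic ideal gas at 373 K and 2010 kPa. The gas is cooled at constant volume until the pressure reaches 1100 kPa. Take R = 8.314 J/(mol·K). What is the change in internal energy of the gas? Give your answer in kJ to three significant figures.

ΔU ≈ -14.1 kJ

Constant volume ⇒ W = 0, so Q = ΔU = nCᵥΔT with Cᵥ = 5R/2 = 20.79 J/(mol·K).
At constant V, T₂/T₁ = P₂/P₁ ⇒ ΔT = T₁(P₂/P₁ − 1) = 373·(1100/2010 − 1) = -168.9 K.
ΔU = (4.02)(20.79)(-168.9) = -14110 J.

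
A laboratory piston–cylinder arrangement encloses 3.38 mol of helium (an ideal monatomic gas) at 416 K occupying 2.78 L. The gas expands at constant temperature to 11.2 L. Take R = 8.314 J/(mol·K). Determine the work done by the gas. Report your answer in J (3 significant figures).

Isothermal: W = nRT ln(V₂/V₁).
W = (3.38)(8.314)(416) × ln(11.2/2.78)
  = 11690 × 1.393
W_by_gas = 16290 J.

W ≈ 16300 J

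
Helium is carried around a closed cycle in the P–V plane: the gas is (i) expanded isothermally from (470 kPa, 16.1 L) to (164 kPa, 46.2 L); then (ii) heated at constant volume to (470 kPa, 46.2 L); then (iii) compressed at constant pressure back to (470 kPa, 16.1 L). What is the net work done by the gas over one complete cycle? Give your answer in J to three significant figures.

W_net ≈ -6170 J

Leg (i): W = PᵢVᵢ ln(V_f/Vᵢ) = (7567) ln(46.2/16.1) = 7977 J.
Leg (ii): W = 0.
Leg (iii): W = PΔV = (470)(16.1 − 46.2) = -14147 J.
W_net = 7977 − 14147 = -6170 J.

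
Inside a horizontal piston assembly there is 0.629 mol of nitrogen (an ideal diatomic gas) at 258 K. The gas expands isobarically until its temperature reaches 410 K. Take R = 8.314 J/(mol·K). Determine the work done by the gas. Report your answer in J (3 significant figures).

Isobaric: W = P ΔV = nR ΔT.
W = (0.629)(8.314)(410 − 258) = 794.9 J.

W ≈ 795 J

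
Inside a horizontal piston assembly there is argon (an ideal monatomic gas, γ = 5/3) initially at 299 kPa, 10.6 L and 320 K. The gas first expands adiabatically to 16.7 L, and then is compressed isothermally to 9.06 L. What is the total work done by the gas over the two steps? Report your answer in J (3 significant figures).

W_total ≈ -189 J

Step 1 (adiabatic): W = (P₁V₁ − P₂V₂)/(γ−1) = (3169 − 2341)/0.667 = 1243 J.
After step 1: P = 140.2 kPa, V = 16.7 L, T = 236.3 K.
Step 2 (isothermal): W = P₁V₁ ln(V₂/V₁) = (2341) ln(9.06/16.7) = -1432 J.
W_total = 1243 − 1432 = -188.7 J.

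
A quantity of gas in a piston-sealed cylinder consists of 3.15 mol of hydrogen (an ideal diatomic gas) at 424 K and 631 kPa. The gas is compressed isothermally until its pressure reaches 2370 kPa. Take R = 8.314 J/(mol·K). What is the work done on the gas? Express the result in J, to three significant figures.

Isothermal process: W = nRT ln(V₂/V₁) = nRT ln(P₁/P₂).
W = (3.15)(8.314)(424) × ln(631/2370)
  = 11104 × ln(0.2662) = 11104 × -1.323
W_by_gas = -14695 J; work on gas = −W_by = 14695 J.

W ≈ 14700 J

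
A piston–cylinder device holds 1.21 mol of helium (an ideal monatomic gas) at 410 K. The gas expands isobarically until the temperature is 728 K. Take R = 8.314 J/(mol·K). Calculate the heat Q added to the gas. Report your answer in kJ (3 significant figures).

Q ≈ 8.00 kJ

Isobaric: W = nRΔT = (1.21)(8.314)(318) = 3199 J.
ΔU = nCᵥΔT with Cᵥ = 3R/2: ΔU = (1.21)(12.47)(318) = 4799 J.
Q = ΔU + W = 4799 + 3199 = 7998 J.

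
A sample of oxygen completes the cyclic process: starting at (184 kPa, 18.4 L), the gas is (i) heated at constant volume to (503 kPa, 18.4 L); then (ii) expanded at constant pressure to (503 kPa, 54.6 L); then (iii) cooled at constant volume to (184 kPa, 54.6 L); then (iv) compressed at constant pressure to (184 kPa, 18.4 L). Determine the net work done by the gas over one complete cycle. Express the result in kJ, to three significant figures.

Constant-volume legs do no work.
W(ii) = (503)(54.6 − 18.4) = 18209 J; W(iv) = (184)(18.4 − 54.6) = -6661 J.
W_net = 18209 − 6661 = 11548 J (the clockwise enclosed area).

W_net ≈ 11.5 kJ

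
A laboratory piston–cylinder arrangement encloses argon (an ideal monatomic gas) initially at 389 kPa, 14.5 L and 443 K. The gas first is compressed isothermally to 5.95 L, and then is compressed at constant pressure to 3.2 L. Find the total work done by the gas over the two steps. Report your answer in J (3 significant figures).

W_total ≈ -7630 J

Step 1 (isothermal): W = P₁V₁ ln(V₂/V₁) = (5640) ln(5.95/14.5) = -5024 J.
After step 1: P = 948 kPa, V = 5.95 L, T = 443 K.
Step 2 (isobaric): W = PΔV = (948 kPa)(3.2 − 5.95 L) = -2607 J.
W_total = -5024 − 2607 = -7631 J.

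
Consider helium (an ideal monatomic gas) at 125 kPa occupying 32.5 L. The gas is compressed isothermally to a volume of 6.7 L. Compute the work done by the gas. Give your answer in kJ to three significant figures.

Isothermal: W = nRT ln(V₂/V₁) = P₁V₁ ln(V₂/V₁).
P₁V₁ = (125 kPa)(32.5 L) = 4062 J.
W = 4062 × ln(6.7/32.5) = 4062 × -1.579
W_by_gas = -6415 J.

W ≈ -6.42 kJ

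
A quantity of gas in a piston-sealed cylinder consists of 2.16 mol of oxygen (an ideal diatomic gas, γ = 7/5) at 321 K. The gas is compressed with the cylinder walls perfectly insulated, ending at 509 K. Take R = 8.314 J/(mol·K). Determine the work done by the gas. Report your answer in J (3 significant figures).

W ≈ -8440 J

Adiabatic ⇒ Q = 0, so W_by = −ΔU = nCᵥ(T₁ − T₂).
Cᵥ = 5R/2 = 20.79 J/(mol·K).
W = (2.16)(20.79)(321 − 509) = -8440 J.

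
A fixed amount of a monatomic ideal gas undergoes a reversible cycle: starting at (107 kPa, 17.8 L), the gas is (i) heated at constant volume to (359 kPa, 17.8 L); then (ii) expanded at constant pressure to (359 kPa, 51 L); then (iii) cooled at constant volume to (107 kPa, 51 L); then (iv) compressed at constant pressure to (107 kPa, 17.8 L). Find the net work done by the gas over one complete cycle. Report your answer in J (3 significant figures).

Constant-volume legs do no work.
W(ii) = (359)(51 − 17.8) = 11919 J; W(iv) = (107)(17.8 − 51) = -3552 J.
W_net = 11919 − 3552 = 8366 J (the clockwise enclosed area).

W_net ≈ 8370 J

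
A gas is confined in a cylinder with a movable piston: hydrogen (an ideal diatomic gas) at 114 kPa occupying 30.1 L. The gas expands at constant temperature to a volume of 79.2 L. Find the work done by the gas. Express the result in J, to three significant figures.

W ≈ 3320 J

Isothermal: W = nRT ln(V₂/V₁) = P₁V₁ ln(V₂/V₁).
P₁V₁ = (114 kPa)(30.1 L) = 3431 J.
W = 3431 × ln(79.2/30.1) = 3431 × 0.9675
W_by_gas = 3320 J.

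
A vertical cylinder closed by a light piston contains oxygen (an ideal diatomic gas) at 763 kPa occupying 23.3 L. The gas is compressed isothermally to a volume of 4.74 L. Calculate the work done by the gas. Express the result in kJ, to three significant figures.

W ≈ -28.3 kJ

Isothermal: W = nRT ln(V₂/V₁) = P₁V₁ ln(V₂/V₁).
P₁V₁ = (763 kPa)(23.3 L) = 17778 J.
W = 17778 × ln(4.74/23.3) = 17778 × -1.592
W_by_gas = -28310 J.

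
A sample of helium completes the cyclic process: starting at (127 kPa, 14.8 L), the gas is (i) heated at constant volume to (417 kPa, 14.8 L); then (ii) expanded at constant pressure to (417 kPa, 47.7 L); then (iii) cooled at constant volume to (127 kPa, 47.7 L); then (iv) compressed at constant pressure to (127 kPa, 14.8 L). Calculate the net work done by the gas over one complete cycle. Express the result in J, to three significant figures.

W_net ≈ 9540 J

Constant-volume legs do no work.
W(ii) = (417)(47.7 − 14.8) = 13719 J; W(iv) = (127)(14.8 − 47.7) = -4178 J.
W_net = 13719 − 4178 = 9541 J (the clockwise enclosed area).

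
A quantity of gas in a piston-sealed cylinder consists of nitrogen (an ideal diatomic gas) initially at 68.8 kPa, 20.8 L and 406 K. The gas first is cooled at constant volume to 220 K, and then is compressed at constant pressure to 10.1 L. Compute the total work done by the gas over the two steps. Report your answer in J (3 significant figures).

Step 1 (isochoric): W = 0 (constant volume).
After step 1: P = 37.28 kPa (V unchanged).
Step 2 (isobaric): W = PΔV = (37.28 kPa)(10.1 − 20.8 L) = -398.9 J.
W_total = 0 − 398.9 = -398.9 J.

W_total ≈ -399 J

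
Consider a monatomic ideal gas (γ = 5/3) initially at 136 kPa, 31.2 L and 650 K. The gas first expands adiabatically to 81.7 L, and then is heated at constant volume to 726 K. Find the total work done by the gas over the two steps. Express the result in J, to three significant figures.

W_total ≈ 3010 J

Step 1 (adiabatic): W = (P₁V₁ − P₂V₂)/(γ−1) = (4243 − 2233)/0.667 = 3015 J.
Step 2 (isochoric): W = 0 (constant volume).
W_total = 3015 + 0 = 3015 J.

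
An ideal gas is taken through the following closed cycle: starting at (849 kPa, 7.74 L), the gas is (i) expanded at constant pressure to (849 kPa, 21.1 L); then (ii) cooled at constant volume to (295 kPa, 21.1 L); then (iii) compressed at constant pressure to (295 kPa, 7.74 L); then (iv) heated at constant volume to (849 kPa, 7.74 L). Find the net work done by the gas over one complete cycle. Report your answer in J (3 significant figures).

W_net ≈ 7400 J

Constant-volume legs do no work.
W(i) = (849)(21.1 − 7.74) = 11343 J; W(iii) = (295)(7.74 − 21.1) = -3941 J.
W_net = 11343 − 3941 = 7401 J (the clockwise enclosed area).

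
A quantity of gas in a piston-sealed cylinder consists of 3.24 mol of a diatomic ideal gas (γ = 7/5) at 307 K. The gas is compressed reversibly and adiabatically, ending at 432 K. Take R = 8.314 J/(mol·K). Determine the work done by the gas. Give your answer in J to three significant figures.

W ≈ -8420 J

Adiabatic ⇒ Q = 0, so W_by = −ΔU = nCᵥ(T₁ − T₂).
Cᵥ = 5R/2 = 20.79 J/(mol·K).
W = (3.24)(20.79)(307 − 432) = -8418 J.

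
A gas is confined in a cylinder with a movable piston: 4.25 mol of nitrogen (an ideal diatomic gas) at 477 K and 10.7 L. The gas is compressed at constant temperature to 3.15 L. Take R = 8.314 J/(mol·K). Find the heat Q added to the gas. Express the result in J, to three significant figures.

Isothermal ⇒ ΔU = 0, so Q = W = nRT ln(V₂/V₁).
Q = (4.25)(8.314)(477) ln(3.15/10.7) = 16855 × -1.223 = -20610 J.

Q ≈ -20600 J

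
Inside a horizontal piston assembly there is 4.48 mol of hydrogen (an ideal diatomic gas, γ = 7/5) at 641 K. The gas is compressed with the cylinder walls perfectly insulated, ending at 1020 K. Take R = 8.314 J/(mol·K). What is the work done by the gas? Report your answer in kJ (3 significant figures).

Adiabatic ⇒ Q = 0, so W_by = −ΔU = nCᵥ(T₁ − T₂).
Cᵥ = 5R/2 = 20.79 J/(mol·K).
W = (4.48)(20.79)(641 − 1020) = -35291 J.

W ≈ -35.3 kJ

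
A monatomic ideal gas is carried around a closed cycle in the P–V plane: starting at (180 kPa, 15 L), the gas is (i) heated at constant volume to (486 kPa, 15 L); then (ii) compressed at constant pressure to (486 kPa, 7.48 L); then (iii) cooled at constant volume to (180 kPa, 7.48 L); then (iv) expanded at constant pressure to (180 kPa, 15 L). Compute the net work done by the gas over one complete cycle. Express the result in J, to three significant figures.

W_net ≈ -2300 J

Constant-volume legs do no work.
W(ii) = (486)(7.48 − 15) = -3655 J; W(iv) = (180)(15 − 7.48) = 1354 J.
W_net = -3655 + 1354 = -2301 J (the counter-clockwise enclosed area).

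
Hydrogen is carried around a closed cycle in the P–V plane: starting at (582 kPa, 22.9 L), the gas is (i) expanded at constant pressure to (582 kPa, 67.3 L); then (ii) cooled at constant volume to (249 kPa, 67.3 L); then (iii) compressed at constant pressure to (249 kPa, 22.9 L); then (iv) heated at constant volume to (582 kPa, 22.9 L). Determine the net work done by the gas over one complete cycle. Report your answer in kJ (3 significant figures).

Constant-volume legs do no work.
W(i) = (582)(67.3 − 22.9) = 25841 J; W(iii) = (249)(22.9 − 67.3) = -11056 J.
W_net = 25841 − 11056 = 14785 J (the clockwise enclosed area).

W_net ≈ 14.8 kJ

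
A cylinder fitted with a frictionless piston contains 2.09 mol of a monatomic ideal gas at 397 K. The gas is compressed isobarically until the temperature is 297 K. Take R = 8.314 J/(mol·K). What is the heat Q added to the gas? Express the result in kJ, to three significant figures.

Isobaric: W = nRΔT = (2.09)(8.314)(-100) = -1738 J.
ΔU = nCᵥΔT with Cᵥ = 3R/2: ΔU = (2.09)(12.47)(-100) = -2606 J.
Q = ΔU + W = -2606 − 1738 = -4344 J.

Q ≈ -4.34 kJ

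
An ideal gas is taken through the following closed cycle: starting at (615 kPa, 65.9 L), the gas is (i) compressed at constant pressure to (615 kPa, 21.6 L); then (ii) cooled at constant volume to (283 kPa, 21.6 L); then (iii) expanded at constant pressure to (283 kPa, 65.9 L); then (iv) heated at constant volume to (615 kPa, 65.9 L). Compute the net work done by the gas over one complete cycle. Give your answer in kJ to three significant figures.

W_net ≈ -14.7 kJ

Constant-volume legs do no work.
W(i) = (615)(21.6 − 65.9) = -27245 J; W(iii) = (283)(65.9 − 21.6) = 12537 J.
W_net = -27245 + 12537 = -14708 J (the counter-clockwise enclosed area).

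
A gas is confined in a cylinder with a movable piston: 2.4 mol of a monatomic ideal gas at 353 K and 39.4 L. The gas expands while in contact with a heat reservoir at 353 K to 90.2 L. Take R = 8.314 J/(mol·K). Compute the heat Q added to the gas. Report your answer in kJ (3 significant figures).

Isothermal ⇒ ΔU = 0, so Q = W = nRT ln(V₂/V₁).
Q = (2.4)(8.314)(353) ln(90.2/39.4) = 7044 × 0.8283 = 5834 J.

Q ≈ 5.83 kJ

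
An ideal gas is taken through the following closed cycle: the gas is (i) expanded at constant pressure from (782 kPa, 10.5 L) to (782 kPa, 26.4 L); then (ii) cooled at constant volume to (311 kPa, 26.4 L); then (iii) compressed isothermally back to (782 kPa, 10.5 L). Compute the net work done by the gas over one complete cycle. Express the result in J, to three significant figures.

Leg (i): W = PΔV = (782)(26.4 − 10.5) = 12434 J.
Leg (ii): W = 0.
Leg (iii): W = PᵢVᵢ ln(V_f/Vᵢ) = (8210) ln(10.5/26.4) = -7570 J.
W_net = 12434 − 7570 = 4864 J.

W_net ≈ 4860 J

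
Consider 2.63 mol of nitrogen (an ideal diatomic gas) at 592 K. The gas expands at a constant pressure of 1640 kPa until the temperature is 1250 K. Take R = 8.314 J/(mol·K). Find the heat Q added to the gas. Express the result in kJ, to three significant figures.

Q ≈ 50.4 kJ

Isobaric: W = nRΔT = (2.63)(8.314)(658) = 14388 J.
ΔU = nCᵥΔT with Cᵥ = 5R/2: ΔU = (2.63)(20.79)(658) = 35969 J.
Q = ΔU + W = 35969 + 14388 = 50357 J.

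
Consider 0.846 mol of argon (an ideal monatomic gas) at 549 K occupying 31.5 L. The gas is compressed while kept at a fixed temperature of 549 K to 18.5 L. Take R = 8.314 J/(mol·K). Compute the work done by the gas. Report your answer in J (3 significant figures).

W ≈ -2060 J

Isothermal: W = nRT ln(V₂/V₁).
W = (0.846)(8.314)(549) × ln(18.5/31.5)
  = 3861 × -0.5322
W_by_gas = -2055 J.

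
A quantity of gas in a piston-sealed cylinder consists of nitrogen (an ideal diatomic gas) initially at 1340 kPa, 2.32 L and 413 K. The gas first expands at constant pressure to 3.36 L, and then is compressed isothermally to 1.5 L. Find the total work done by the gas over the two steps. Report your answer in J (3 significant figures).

Step 1 (isobaric): W = PΔV = (1340 kPa)(3.36 − 2.32 L) = 1394 J.
After step 1: P = 1340 kPa, V = 3.36 L, T = 598.1 K.
Step 2 (isothermal): W = P₁V₁ ln(V₂/V₁) = (4502) ln(1.5/3.36) = -3631 J.
W_total = 1394 − 3631 = -2237 J.

W_total ≈ -2240 J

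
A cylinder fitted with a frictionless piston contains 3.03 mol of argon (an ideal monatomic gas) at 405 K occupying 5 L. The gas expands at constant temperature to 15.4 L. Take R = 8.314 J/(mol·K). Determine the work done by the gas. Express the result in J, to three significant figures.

W ≈ 11500 J

Isothermal: W = nRT ln(V₂/V₁).
W = (3.03)(8.314)(405) × ln(15.4/5)
  = 10203 × 1.125
W_by_gas = 11477 J.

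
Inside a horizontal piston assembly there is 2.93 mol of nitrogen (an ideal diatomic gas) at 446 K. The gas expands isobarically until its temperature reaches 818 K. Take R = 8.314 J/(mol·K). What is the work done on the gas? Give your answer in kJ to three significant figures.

Isobaric: W = P ΔV = nR ΔT.
W = (2.93)(8.314)(818 − 446) = 9062 J.
Work on gas = −W_by = -9062 J.

W ≈ -9.06 kJ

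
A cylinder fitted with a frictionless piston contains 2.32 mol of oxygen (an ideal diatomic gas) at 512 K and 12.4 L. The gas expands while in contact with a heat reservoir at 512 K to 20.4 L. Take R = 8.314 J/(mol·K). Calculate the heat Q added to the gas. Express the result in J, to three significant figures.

Isothermal ⇒ ΔU = 0, so Q = W = nRT ln(V₂/V₁).
Q = (2.32)(8.314)(512) ln(20.4/12.4) = 9876 × 0.4978 = 4917 J.

Q ≈ 4920 J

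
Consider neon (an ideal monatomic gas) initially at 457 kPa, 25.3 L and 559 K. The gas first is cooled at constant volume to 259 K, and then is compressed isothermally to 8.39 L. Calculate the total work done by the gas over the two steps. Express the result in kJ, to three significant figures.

Step 1 (isochoric): W = 0 (constant volume).
After step 1: P = 211.7 kPa (V unchanged).
Step 2 (isothermal): W = P₁V₁ ln(V₂/V₁) = (5357) ln(8.39/25.3) = -5913 J.
W_total = 0 − 5913 = -5913 J.

W_total ≈ -5.91 kJ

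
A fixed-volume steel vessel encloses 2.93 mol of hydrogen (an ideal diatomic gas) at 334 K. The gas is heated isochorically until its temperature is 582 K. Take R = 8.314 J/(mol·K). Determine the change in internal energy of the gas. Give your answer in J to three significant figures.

Constant volume ⇒ W = 0, so Q = ΔU = nCᵥΔT with Cᵥ = 5R/2 = 20.79 J/(mol·K).
ΔU = (2.93)(20.79)(582 − 334) = 15103 J.

ΔU ≈ 15100 J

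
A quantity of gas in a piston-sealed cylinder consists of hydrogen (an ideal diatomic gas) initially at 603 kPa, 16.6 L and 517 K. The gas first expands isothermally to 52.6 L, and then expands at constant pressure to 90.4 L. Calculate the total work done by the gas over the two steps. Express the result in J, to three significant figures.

Step 1 (isothermal): W = P₁V₁ ln(V₂/V₁) = (10010) ln(52.6/16.6) = 11544 J.
After step 1: P = 190.3 kPa, V = 52.6 L, T = 517 K.
Step 2 (isobaric): W = PΔV = (190.3 kPa)(90.4 − 52.6 L) = 7193 J.
W_total = 11544 + 7193 = 18738 J.

W_total ≈ 18700 J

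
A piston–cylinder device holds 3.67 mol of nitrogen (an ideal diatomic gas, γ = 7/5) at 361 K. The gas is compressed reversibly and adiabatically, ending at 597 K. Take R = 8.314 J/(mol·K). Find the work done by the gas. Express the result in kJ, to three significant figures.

Adiabatic ⇒ Q = 0, so W_by = −ΔU = nCᵥ(T₁ − T₂).
Cᵥ = 5R/2 = 20.79 J/(mol·K).
W = (3.67)(20.79)(361 − 597) = -18002 J.

W ≈ -18.0 kJ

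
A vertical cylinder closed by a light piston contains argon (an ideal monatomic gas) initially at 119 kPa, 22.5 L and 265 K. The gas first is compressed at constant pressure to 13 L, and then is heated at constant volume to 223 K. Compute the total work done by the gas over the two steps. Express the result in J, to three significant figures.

W_total ≈ -1130 J

Step 1 (isobaric): W = PΔV = (119 kPa)(13 − 22.5 L) = -1130 J.
Step 2 (isochoric): W = 0 (constant volume).
W_total = -1130 + 0 = -1130 J.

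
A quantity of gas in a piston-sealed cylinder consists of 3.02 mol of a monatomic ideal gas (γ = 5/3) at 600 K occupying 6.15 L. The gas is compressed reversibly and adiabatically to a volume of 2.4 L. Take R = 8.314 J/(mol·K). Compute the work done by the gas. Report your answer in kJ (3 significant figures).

W ≈ -19.7 kJ

Adiabatic: TV^(γ−1) = const with γ = 5/3.
T₂ = T₁ (V₁/V₂)^(γ−1) = 600 × (6.15/2.4)^0.667 = 600 × 1.873 = 1124 K.
W_by = nCᵥ(T₁ − T₂) = (3.02)(12.47)(600 − 1124) = -19718 J.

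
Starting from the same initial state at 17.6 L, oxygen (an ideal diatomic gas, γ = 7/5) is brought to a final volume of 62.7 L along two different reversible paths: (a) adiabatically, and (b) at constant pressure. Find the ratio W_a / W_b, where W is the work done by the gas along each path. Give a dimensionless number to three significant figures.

W_a / W_b ≈ 0.389

Path (a) adiabatic: W = P₁V₁(1 − (V₁/V₂)^(γ−1))/(γ−1) → W_a/(P₁V₁) = 0.996.
Path (b) isobaric: W = P₁(V₂ − V₁) → W_b/(P₁V₁) = 2.562.
W_a / W_b = 0.996 / 2.562 = 0.3887.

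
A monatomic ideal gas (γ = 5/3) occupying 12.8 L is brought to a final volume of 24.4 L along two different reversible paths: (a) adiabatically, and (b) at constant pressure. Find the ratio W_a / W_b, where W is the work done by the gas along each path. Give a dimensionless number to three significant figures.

W_a / W_b ≈ 0.579

Path (a) adiabatic: W = P₁V₁(1 − (V₁/V₂)^(γ−1))/(γ−1) → W_a/(P₁V₁) = 0.5243.
Path (b) isobaric: W = P₁(V₂ − V₁) → W_b/(P₁V₁) = 0.9062.
W_a / W_b = 0.5243 / 0.9062 = 0.5786.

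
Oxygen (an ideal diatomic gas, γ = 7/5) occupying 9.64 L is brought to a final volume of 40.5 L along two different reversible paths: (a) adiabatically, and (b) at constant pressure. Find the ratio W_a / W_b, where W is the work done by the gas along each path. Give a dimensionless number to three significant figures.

W_a / W_b ≈ 0.341

Path (a) adiabatic: W = P₁V₁(1 − (V₁/V₂)^(γ−1))/(γ−1) → W_a/(P₁V₁) = 1.092.
Path (b) isobaric: W = P₁(V₂ − V₁) → W_b/(P₁V₁) = 3.201.
W_a / W_b = 1.092 / 3.201 = 0.3411.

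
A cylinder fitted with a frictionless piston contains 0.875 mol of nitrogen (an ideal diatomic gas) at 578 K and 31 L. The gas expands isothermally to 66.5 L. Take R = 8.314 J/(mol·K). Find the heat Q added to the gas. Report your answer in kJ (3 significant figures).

Q ≈ 3.21 kJ

Isothermal ⇒ ΔU = 0, so Q = W = nRT ln(V₂/V₁).
Q = (0.875)(8.314)(578) ln(66.5/31) = 4205 × 0.7632 = 3209 J.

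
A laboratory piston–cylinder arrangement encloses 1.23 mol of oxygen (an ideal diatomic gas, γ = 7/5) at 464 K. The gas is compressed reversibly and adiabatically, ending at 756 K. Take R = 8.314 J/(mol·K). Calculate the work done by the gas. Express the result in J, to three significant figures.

Adiabatic ⇒ Q = 0, so W_by = −ΔU = nCᵥ(T₁ − T₂).
Cᵥ = 5R/2 = 20.79 J/(mol·K).
W = (1.23)(20.79)(464 − 756) = -7465 J.

W ≈ -7470 J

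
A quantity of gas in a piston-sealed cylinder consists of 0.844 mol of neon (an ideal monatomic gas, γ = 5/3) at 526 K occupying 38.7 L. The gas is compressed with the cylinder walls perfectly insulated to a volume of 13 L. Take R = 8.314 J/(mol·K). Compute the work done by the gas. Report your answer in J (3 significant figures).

W ≈ -5920 J

Adiabatic: TV^(γ−1) = const with γ = 5/3.
T₂ = T₁ (V₁/V₂)^(γ−1) = 526 × (38.7/13)^0.667 = 526 × 2.069 = 1089 K.
W_by = nCᵥ(T₁ − T₂) = (0.844)(12.47)(526 − 1089) = -5921 J.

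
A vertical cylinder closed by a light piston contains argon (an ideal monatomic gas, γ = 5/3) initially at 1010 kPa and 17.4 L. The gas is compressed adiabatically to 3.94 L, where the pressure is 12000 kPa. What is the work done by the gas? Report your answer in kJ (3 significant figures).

W ≈ -44.6 kJ

Adiabatic: W = (P₁V₁ − P₂V₂)/(γ − 1) with γ = 5/3.
P₁V₁ = 17574 J, P₂V₂ = 47280 J.
W = (17574 − 47280) / 0.6667 = -44559 J.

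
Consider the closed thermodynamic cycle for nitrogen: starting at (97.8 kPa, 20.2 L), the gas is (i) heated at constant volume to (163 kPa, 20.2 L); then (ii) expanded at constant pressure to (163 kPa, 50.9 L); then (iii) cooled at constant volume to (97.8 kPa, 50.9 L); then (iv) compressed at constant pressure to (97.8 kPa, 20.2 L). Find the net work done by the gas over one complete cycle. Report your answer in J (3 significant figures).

W_net ≈ 2000 J

Constant-volume legs do no work.
W(ii) = (163)(50.9 − 20.2) = 5004 J; W(iv) = (97.8)(20.2 − 50.9) = -3002 J.
W_net = 5004 − 3002 = 2002 J (the clockwise enclosed area).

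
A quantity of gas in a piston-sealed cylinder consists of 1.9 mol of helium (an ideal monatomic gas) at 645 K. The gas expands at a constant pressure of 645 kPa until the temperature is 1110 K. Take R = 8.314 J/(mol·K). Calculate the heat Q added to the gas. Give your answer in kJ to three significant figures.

Q ≈ 18.4 kJ

Isobaric: W = nRΔT = (1.9)(8.314)(465) = 7345 J.
ΔU = nCᵥΔT with Cᵥ = 3R/2: ΔU = (1.9)(12.47)(465) = 11018 J.
Q = ΔU + W = 11018 + 7345 = 18364 J.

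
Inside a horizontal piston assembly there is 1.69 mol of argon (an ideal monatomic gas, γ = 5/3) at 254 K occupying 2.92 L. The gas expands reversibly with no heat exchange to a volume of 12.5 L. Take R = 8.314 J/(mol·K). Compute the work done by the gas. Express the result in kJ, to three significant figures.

W ≈ 3.32 kJ

Adiabatic: TV^(γ−1) = const with γ = 5/3.
T₂ = T₁ (V₁/V₂)^(γ−1) = 254 × (2.92/12.5)^0.667 = 254 × 0.3793 = 96.34 K.
W_by = nCᵥ(T₁ − T₂) = (1.69)(12.47)(254 − 96.34) = 3323 J.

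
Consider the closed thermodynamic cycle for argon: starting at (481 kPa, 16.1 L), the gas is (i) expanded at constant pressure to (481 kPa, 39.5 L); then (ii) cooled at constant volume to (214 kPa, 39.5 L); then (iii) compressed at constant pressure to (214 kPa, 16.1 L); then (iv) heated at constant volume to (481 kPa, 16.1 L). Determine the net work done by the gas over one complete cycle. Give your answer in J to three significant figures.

Constant-volume legs do no work.
W(i) = (481)(39.5 − 16.1) = 11255 J; W(iii) = (214)(16.1 − 39.5) = -5008 J.
W_net = 11255 − 5008 = 6248 J (the clockwise enclosed area).

W_net ≈ 6250 J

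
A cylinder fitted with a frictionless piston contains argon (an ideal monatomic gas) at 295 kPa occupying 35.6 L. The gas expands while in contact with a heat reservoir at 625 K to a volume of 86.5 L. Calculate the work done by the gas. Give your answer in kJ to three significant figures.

W ≈ 9.32 kJ

Isothermal: W = nRT ln(V₂/V₁) = P₁V₁ ln(V₂/V₁).
P₁V₁ = (295 kPa)(35.6 L) = 10502 J.
W = 10502 × ln(86.5/35.6) = 10502 × 0.8878
W_by_gas = 9324 J.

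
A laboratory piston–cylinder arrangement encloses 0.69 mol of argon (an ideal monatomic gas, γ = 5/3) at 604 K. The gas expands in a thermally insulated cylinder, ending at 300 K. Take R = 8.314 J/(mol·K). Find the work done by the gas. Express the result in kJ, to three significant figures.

Adiabatic ⇒ Q = 0, so W_by = −ΔU = nCᵥ(T₁ − T₂).
Cᵥ = 3R/2 = 12.47 J/(mol·K).
W = (0.69)(12.47)(604 − 300) = 2616 J.

W ≈ 2.62 kJ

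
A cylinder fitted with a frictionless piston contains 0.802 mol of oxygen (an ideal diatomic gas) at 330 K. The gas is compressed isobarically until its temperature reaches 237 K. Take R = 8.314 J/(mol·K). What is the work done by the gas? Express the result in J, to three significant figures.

Isobaric: W = P ΔV = nR ΔT.
W = (0.802)(8.314)(237 − 330) = -620.1 J.

W ≈ -620 J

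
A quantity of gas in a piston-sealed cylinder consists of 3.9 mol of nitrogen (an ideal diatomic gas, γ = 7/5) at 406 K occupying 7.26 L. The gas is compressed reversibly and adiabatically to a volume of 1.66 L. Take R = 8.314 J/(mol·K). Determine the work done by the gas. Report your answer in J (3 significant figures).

Adiabatic: TV^(γ−1) = const with γ = 7/5.
T₂ = T₁ (V₁/V₂)^(γ−1) = 406 × (7.26/1.66)^0.4 = 406 × 1.804 = 732.6 K.
W_by = nCᵥ(T₁ − T₂) = (3.9)(20.79)(406 − 732.6) = -26473 J.

W ≈ -26500 J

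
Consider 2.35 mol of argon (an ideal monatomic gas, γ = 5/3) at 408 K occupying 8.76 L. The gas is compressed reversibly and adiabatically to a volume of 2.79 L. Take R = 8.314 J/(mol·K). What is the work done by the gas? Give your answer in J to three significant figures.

W ≈ -13700 J

Adiabatic: TV^(γ−1) = const with γ = 5/3.
T₂ = T₁ (V₁/V₂)^(γ−1) = 408 × (8.76/2.79)^0.667 = 408 × 2.144 = 874.8 K.
W_by = nCᵥ(T₁ − T₂) = (2.35)(12.47)(408 − 874.8) = -13681 J.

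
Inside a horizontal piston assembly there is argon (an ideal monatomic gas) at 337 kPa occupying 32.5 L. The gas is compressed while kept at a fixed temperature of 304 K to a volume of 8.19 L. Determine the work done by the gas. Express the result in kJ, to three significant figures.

W ≈ -15.1 kJ

Isothermal: W = nRT ln(V₂/V₁) = P₁V₁ ln(V₂/V₁).
P₁V₁ = (337 kPa)(32.5 L) = 10952 J.
W = 10952 × ln(8.19/32.5) = 10952 × -1.378
W_by_gas = -15096 J.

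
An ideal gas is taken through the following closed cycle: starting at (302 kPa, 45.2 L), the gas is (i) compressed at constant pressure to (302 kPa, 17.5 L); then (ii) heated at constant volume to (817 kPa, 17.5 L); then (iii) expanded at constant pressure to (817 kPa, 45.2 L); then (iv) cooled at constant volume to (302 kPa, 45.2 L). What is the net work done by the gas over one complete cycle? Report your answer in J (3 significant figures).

Constant-volume legs do no work.
W(i) = (302)(17.5 − 45.2) = -8365 J; W(iii) = (817)(45.2 − 17.5) = 22631 J.
W_net = -8365 + 22631 = 14266 J (the clockwise enclosed area).

W_net ≈ 14300 J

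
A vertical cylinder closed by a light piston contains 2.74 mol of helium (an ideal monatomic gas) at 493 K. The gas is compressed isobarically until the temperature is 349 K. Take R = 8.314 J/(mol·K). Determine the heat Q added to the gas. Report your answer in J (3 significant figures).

Q ≈ -8200 J

Isobaric: W = nRΔT = (2.74)(8.314)(-144) = -3280 J.
ΔU = nCᵥΔT with Cᵥ = 3R/2: ΔU = (2.74)(12.47)(-144) = -4921 J.
Q = ΔU + W = -4921 − 3280 = -8201 J.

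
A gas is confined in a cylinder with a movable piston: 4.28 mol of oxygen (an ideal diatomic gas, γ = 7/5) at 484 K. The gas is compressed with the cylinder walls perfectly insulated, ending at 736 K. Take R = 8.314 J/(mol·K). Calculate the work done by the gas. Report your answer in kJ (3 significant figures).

Adiabatic ⇒ Q = 0, so W_by = −ΔU = nCᵥ(T₁ − T₂).
Cᵥ = 5R/2 = 20.79 J/(mol·K).
W = (4.28)(20.79)(484 − 736) = -22418 J.

W ≈ -22.4 kJ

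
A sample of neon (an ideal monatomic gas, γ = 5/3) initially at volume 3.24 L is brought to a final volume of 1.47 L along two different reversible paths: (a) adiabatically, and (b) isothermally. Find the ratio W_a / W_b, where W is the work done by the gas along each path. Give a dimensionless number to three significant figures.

Path (a) adiabatic: W = P₁V₁(1 − (V₁/V₂)^(γ−1))/(γ−1) → W_a/(P₁V₁) = -1.04.
Path (b) isothermal: W = P₁V₁ ln(V₂/V₁) → W_b/(P₁V₁) = -0.7903.
W_a / W_b = -1.04 / -0.7903 = 1.317.

W_a / W_b ≈ 1.32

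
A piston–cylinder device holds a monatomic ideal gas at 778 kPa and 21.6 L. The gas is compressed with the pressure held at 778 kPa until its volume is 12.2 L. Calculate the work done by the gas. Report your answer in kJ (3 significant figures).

Isobaric: W = P ΔV.
W = (778 kPa)(12.2 − 21.6 L) = (778)(-9.4) = -7313 J.

W ≈ -7.31 kJ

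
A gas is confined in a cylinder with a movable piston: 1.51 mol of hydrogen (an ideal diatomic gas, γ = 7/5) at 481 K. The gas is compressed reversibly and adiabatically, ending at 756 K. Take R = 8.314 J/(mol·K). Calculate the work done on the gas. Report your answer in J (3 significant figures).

W ≈ 8630 J

Adiabatic ⇒ Q = 0, so W_by = −ΔU = nCᵥ(T₁ − T₂).
Cᵥ = 5R/2 = 20.79 J/(mol·K).
W = (1.51)(20.79)(481 − 756) = -8631 J.
Work on gas = −W_by = 8631 J.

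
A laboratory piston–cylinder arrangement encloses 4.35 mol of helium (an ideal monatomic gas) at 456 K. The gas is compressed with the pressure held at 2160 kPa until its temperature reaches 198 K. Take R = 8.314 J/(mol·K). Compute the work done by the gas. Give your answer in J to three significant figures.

W ≈ -9330 J

Isobaric: W = P ΔV = nR ΔT.
W = (4.35)(8.314)(198 − 456) = -9331 J.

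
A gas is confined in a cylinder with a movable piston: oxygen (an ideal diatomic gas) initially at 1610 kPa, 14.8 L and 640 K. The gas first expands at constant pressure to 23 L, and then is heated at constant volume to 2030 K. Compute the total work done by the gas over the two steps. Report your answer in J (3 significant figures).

Step 1 (isobaric): W = PΔV = (1610 kPa)(23 − 14.8 L) = 13202 J.
Step 2 (isochoric): W = 0 (constant volume).
W_total = 13202 + 0 = 13202 J.

W_total ≈ 13200 J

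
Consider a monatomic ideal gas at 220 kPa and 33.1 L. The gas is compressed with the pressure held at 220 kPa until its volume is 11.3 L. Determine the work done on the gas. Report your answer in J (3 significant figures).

W ≈ 4800 J

Isobaric: W = P ΔV.
W = (220 kPa)(11.3 − 33.1 L) = (220)(-21.8) = -4796 J.
Work on gas = −W_by = 4796 J.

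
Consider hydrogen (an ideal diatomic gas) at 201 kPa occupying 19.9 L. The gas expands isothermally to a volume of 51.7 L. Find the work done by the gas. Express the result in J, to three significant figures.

W ≈ 3820 J

Isothermal: W = nRT ln(V₂/V₁) = P₁V₁ ln(V₂/V₁).
P₁V₁ = (201 kPa)(19.9 L) = 4000 J.
W = 4000 × ln(51.7/19.9) = 4000 × 0.9547
W_by_gas = 3819 J.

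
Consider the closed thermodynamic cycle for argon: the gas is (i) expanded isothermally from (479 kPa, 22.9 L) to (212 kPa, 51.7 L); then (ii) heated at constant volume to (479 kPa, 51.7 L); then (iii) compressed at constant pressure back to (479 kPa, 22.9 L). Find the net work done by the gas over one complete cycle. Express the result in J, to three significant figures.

Leg (i): W = PᵢVᵢ ln(V_f/Vᵢ) = (10969) ln(51.7/22.9) = 8932 J.
Leg (ii): W = 0.
Leg (iii): W = PΔV = (479)(22.9 − 51.7) = -13795 J.
W_net = 8932 − 13795 = -4863 J.

W_net ≈ -4860 J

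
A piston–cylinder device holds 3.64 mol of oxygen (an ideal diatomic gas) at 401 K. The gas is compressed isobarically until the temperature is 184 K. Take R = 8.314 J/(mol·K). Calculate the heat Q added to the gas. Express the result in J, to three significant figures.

Q ≈ -23000 J

Isobaric: W = nRΔT = (3.64)(8.314)(-217) = -6567 J.
ΔU = nCᵥΔT with Cᵥ = 5R/2: ΔU = (3.64)(20.79)(-217) = -16418 J.
Q = ΔU + W = -16418 − 6567 = -22985 J.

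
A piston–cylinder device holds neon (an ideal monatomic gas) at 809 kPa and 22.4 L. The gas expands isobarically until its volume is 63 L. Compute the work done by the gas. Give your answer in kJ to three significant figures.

W ≈ 32.8 kJ

Isobaric: W = P ΔV.
W = (809 kPa)(63 − 22.4 L) = (809)(40.6) = 32845 J.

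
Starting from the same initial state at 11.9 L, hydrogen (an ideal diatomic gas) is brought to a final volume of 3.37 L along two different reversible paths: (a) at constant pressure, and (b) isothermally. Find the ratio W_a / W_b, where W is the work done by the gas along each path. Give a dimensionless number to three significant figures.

Path (a) isobaric: W = P₁(V₂ − V₁) → W_a/(P₁V₁) = -0.7168.
Path (b) isothermal: W = P₁V₁ ln(V₂/V₁) → W_b/(P₁V₁) = -1.262.
W_a / W_b = -0.7168 / -1.262 = 0.5682.

W_a / W_b ≈ 0.568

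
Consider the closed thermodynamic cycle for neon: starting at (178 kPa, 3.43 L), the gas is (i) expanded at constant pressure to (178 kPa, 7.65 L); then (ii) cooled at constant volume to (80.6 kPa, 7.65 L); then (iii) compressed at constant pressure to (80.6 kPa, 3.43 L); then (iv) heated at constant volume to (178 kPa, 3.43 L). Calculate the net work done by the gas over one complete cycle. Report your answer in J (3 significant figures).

W_net ≈ 411 J

Constant-volume legs do no work.
W(i) = (178)(7.65 − 3.43) = 751.2 J; W(iii) = (80.6)(3.43 − 7.65) = -340.1 J.
W_net = 751.2 − 340.1 = 411 J (the clockwise enclosed area).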